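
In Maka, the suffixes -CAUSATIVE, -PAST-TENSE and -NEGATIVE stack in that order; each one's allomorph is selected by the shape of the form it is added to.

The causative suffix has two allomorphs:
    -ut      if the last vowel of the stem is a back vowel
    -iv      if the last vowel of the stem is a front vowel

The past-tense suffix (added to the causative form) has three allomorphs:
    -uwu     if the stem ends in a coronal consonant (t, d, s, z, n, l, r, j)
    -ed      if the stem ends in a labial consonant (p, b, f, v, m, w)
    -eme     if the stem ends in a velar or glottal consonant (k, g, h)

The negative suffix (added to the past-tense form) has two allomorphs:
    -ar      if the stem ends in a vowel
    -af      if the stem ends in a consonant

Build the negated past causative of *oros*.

Since the last vowel of *oros* is /o/ (a back vowel), it takes -ut, giving *orosut*.
The causative form *orosut*: final consonant = /t/, coronal → -uwu → *orosutuwu*.
The final sound of the past-tense form *orosutuwu* is /u/, which is a vowel, so the negative suffix is -ar, giving *orosutuwuar*.

orosutuwuar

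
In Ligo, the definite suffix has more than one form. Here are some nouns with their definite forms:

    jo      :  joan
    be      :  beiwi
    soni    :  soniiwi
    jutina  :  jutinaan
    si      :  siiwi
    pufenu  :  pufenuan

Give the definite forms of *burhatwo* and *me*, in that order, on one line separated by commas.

The pattern is front/back vowel harmony: -iwi when the last vowel of the stem is a front vowel (*be*, *soni*, *si*); -an when the last vowel of the stem is a back vowel (*jo*, *jutina*, *pufenu*).
*burhatwo* — last vowel /o/ (a back vowel) → -an → *burhatwoan*.
*me*: last vowel = /e/, a front vowel → -iwi → *meiwi*.

burhatwoan, meiwi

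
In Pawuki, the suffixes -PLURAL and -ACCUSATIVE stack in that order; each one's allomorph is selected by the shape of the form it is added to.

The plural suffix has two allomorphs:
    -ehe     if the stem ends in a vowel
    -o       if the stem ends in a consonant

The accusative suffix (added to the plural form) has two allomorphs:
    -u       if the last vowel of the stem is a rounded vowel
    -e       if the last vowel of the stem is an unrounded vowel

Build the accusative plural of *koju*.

*koju* — final sound /u/ (a vowel) → -ehe → *kojuehe*.
The plural form *kojuehe*: last vowel = /e/, an unrounded vowel → -e → *kojuehee*.

kojuehee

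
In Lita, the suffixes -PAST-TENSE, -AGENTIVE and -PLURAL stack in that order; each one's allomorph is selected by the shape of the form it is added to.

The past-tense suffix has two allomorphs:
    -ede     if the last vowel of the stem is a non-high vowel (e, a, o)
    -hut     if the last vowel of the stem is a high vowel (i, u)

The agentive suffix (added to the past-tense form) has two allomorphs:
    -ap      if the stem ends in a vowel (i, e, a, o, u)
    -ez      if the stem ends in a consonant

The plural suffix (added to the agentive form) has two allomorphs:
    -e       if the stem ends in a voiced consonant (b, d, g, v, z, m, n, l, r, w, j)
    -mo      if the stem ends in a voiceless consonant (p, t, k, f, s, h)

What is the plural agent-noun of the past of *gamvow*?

gamvowedeapmo

The last vowel of *gamvow* is /o/, which is a non-high vowel, so the past-tense suffix is -ede, giving *gamvowede*.
Since the final sound of the past-tense form *gamvowede* is /e/ (a vowel), it takes -ap, giving *gamvowedeap*.
The final consonant of the agentive form *gamvowedeap* is /p/, which is voiceless, so the plural suffix is -mo, giving *gamvowedeapmo*.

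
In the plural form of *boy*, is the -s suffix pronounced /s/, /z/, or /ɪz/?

/z/

The stem *boy* ends in a voiced non-sibilant sound.
The plural suffix surfaces as /ɪz/ after sibilants, /s/ after other voiceless consonants, and /z/ after other voiced sounds.
So the plural -s on *boy* is pronounced /z/.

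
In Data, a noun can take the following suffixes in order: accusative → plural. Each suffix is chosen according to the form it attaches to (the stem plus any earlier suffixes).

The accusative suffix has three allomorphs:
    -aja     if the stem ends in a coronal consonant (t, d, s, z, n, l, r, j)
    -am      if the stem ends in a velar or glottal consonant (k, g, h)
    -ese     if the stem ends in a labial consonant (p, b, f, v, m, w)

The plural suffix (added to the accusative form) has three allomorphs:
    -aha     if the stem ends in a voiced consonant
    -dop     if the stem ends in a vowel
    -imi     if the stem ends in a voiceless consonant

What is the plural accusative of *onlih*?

The final consonant of *onlih* is /h/, which is velar/glottal, so the accusative suffix is -am, giving *onliham*.
Since the final sound of the accusative form *onliham* is /m/ (a voiced consonant), it takes -aha, giving *onlihamaha*.

onlihamaha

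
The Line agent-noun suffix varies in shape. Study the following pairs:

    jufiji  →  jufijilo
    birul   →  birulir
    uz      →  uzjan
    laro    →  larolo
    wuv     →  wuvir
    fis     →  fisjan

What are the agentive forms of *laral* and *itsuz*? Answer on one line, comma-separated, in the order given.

laralir, itsuzjan

The pattern is sibilance of the final sound: -jan when the stem ends in a sibilant (*uz*, *fis*); -ir when the stem ends in a non-sibilant consonant (*birul*, *wuv*); -lo when the stem ends in a vowel (*jufiji*, *laro*).
*laral* — final sound /l/ (a non-sibilant consonant) → -ir → *laralir*.
The final sound of *itsuz* is /z/, which is a sibilant, so the suffix is -jan, giving *itsuzjan*.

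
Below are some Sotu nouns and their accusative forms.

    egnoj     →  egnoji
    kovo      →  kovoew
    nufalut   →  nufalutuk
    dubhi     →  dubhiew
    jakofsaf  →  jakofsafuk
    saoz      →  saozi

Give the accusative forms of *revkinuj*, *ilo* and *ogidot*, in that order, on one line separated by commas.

revkinuji, iloew, ogidotuk

The pattern is voicing of the final sound: -uk when the stem ends in a voiceless consonant (*nufalut*, *jakofsaf*); -i when the stem ends in a voiced consonant (*egnoj*, *saoz*); -ew when the stem ends in a vowel (*kovo*, *dubhi*).
*revkinuj*: final sound = /j/, a voiced consonant → -i → *revkinuji*.
The final sound of *ilo* is /o/, which is a vowel, so the suffix is -ew, giving *iloew*.
*ogidot* — final sound /t/ (a voiceless consonant) → -uk → *ogidotuk*.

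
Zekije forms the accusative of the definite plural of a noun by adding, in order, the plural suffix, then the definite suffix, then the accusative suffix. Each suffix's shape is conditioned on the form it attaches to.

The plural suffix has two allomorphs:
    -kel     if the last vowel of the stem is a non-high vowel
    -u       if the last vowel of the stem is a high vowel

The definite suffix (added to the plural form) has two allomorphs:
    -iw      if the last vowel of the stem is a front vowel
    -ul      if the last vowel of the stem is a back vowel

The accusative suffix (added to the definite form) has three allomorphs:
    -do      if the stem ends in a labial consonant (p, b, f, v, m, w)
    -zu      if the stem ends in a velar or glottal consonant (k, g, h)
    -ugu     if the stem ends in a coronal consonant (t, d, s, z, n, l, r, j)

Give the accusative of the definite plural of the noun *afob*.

afobkeliwdo

*afob*: last vowel = /o/, a non-high vowel → -kel → *afobkel*.
The plural form *afobkel*: last vowel = /e/, a front vowel → -iw → *afobkeliw*.
The final consonant of the definite form *afobkeliw* is /w/, which is labial, so the accusative suffix is -do, giving *afobkeliwdo*.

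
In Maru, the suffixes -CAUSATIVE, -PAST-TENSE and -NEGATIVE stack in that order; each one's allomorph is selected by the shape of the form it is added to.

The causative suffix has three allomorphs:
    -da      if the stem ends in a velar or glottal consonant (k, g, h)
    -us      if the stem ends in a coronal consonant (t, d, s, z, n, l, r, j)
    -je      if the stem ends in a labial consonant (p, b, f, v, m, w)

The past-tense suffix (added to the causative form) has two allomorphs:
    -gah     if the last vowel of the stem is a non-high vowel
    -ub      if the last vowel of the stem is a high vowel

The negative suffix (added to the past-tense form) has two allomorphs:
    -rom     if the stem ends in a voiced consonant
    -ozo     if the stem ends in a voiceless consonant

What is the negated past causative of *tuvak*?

Since the final consonant of *tuvak* is /k/ (velar/glottal), it takes -da, giving *tuvakda*.
The last vowel of the causative form *tuvakda* is /a/, which is a non-high vowel, so the past-tense suffix is -gah, giving *tuvakdagah*.
The final consonant of the past-tense form *tuvakdagah* is /h/, which is voiceless, so the negative suffix is -ozo, giving *tuvakdagahozo*.

tuvakdagahozo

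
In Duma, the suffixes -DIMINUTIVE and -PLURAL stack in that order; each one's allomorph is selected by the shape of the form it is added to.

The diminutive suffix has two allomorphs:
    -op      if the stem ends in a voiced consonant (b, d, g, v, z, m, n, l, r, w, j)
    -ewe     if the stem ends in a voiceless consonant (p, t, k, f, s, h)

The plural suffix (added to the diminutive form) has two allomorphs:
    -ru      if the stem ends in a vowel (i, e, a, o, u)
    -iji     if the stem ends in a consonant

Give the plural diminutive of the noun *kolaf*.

Since the final consonant of *kolaf* is /f/ (voiceless), it takes -ewe, giving *kolafewe*.
The final sound of the diminutive form *kolafewe* is /e/, which is a vowel, so the plural suffix is -ru, giving *kolafeweru*.

kolafeweru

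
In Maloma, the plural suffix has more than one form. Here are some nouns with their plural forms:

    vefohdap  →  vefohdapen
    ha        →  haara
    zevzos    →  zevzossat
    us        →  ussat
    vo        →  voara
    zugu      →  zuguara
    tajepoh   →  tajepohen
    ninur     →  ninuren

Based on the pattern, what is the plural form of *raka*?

rakaara

The suffix is conditioned by the final sound: -sat when the stem ends in a sibilant (*zevzos*, *us*); -en when the stem ends in a non-sibilant consonant (*vefohdap*, *tajepoh*, *ninur*); -ara when the stem ends in a vowel (*ha*, *vo*, *zugu*).
*raka*: final sound = /a/, a vowel → -ara → *rakaara*.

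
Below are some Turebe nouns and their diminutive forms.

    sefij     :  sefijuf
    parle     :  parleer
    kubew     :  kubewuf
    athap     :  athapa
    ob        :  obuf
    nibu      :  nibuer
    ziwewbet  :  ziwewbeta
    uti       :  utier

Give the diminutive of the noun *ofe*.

ofeer

The alternation tracks the final sound of the stem — -a when the stem ends in a voiceless consonant (*athap*, *ziwewbet*); -uf when the stem ends in a voiced consonant (*sefij*, *kubew*, *ob*); -er when the stem ends in a vowel (*parle*, *nibu*, *uti*).
*ofe*: final sound = /e/, a vowel → -er → *ofeer*.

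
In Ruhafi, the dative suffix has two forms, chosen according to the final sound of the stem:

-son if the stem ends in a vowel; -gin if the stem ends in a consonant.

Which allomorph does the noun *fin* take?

Since the final sound of *fin* is /n/ (a consonant), it takes -gin.

-gin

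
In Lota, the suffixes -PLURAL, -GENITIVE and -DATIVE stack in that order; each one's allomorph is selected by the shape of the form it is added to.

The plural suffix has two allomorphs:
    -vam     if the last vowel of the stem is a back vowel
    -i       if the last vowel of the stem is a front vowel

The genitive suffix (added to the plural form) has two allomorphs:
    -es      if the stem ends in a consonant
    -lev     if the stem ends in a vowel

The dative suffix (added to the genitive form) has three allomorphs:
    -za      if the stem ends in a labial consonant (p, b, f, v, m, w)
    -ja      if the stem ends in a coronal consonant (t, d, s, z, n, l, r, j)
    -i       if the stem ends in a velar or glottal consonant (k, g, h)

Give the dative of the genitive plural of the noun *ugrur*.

ugrurvamesja

Since the last vowel of *ugrur* is /u/ (a back vowel), it takes -vam, giving *ugrurvam*.
The final sound of the plural form *ugrurvam* is /m/, which is a consonant, so the genitive suffix is -es, giving *ugrurvames*.
The genitive form *ugrurvames* — final consonant /s/ (coronal) → -ja → *ugrurvamesja*.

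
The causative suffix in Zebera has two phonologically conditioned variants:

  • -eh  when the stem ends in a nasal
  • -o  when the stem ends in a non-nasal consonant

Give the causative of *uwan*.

*uwan*: final consonant = /n/, a nasal → -eh → *uwaneh*.

uwaneh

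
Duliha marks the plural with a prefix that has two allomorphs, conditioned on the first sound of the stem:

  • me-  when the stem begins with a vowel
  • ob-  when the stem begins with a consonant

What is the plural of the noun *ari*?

meari

*ari* — first sound /a/ (a vowel) → me- → *meari*.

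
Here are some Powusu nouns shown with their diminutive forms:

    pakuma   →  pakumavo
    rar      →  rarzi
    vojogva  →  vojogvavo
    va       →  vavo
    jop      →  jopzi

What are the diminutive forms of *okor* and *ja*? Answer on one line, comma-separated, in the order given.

okorzi, javo

The suffix is conditioned by the final sound: -zi when the stem ends in a consonant (*rar*, *jop*); -vo when the stem ends in a vowel (*pakuma*, *vojogva*, *va*).
Since the final sound of *okor* is /r/ (a consonant), it takes -zi, giving *okorzi*.
*ja* — final sound /a/ (a vowel) → -vo → *javo*.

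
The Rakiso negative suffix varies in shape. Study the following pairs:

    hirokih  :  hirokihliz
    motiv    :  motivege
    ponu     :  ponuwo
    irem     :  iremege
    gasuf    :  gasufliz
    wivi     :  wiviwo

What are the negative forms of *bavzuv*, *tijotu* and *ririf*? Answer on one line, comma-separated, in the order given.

bavzuvege, tijotuwo, ririfliz

Looking at the final sound of each stem: -liz when the stem ends in a voiceless consonant (*hirokih*, *gasuf*); -ege when the stem ends in a voiced consonant (*motiv*, *irem*); -wo when the stem ends in a vowel (*ponu*, *wivi*).
*bavzuv* — final sound /v/ (a voiced consonant) → -ege → *bavzuvege*.
*tijotu*: final sound = /u/, a vowel → -wo → *tijotuwo*.
Since the final sound of *ririf* is /f/ (a voiceless consonant), it takes -liz, giving *ririfliz*.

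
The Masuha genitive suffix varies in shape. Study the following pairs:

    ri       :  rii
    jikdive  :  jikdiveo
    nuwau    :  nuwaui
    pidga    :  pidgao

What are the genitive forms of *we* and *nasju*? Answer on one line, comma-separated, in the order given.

The suffix is conditioned by the last vowel: -i when the last vowel of the stem is a high vowel (*ri*, *nuwau*); -o when the last vowel of the stem is a non-high vowel (*jikdive*, *pidga*).
The last vowel of *we* is /e/, which is a non-high vowel, so the suffix is -o, giving *weo*.
The last vowel of *nasju* is /u/, which is a high vowel, so the suffix is -i, giving *nasjui*.

weo, nasjui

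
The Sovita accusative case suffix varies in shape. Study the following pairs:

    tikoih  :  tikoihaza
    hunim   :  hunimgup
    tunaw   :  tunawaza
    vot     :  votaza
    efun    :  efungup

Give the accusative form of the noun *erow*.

The suffix is conditioned by the final consonant: -gup when the stem ends in a nasal (*hunim*, *efun*); -aza when the stem ends in a non-nasal consonant (*tikoih*, *tunaw*, *vot*).
*erow*: final consonant = /w/, non-nasal → -aza → *erowaza*.

erowaza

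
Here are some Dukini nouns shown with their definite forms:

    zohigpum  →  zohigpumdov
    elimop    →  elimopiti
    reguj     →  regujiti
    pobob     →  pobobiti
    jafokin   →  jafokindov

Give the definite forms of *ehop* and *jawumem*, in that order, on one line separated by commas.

ehopiti, jawumemdov

The pattern is nasality of the final consonant: -dov when the stem ends in a nasal (*zohigpum*, *jafokin*); -iti when the stem ends in a non-nasal consonant (*elimop*, *reguj*, *pobob*).
The final consonant of *ehop* is /p/, which is non-nasal, so the suffix is -iti, giving *ehopiti*.
*jawumem*: final consonant = /m/, a nasal → -dov → *jawumemdov*.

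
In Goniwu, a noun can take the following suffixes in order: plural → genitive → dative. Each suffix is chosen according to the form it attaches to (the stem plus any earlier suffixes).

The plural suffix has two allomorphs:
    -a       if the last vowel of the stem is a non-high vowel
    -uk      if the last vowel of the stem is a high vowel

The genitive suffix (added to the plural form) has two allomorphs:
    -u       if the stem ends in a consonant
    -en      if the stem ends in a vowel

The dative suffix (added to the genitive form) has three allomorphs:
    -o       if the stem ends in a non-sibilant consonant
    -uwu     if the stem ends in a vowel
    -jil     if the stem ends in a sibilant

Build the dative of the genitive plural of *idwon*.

*idwon* — last vowel /o/ (a non-high vowel) → -a → *idwona*.
The plural form *idwona* — final sound /a/ (a vowel) → -en → *idwonaen*.
Since the final sound of the genitive form *idwonaen* is /n/ (a non-sibilant consonant), it takes -o, giving *idwonaeno*.

idwonaeno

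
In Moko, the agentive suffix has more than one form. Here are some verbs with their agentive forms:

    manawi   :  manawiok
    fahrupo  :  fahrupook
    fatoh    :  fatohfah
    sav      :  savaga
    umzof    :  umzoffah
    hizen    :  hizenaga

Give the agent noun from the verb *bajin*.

bajinaga

Looking at the final sound of each stem: -fah when the stem ends in a voiceless consonant (*fatoh*, *umzof*); -aga when the stem ends in a voiced consonant (*sav*, *hizen*); -ok when the stem ends in a vowel (*manawi*, *fahrupo*).
*bajin*: final sound = /n/, a voiced consonant → -aga → *bajinaga*.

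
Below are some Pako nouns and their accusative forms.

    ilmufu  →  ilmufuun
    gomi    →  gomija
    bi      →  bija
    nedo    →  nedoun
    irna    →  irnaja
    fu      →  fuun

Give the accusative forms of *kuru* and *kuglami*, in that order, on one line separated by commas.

The alternation tracks the last vowel of the stem — -un when the last vowel of the stem is a rounded vowel (*ilmufu*, *nedo*, *fu*); -ja when the last vowel of the stem is an unrounded vowel (*gomi*, *bi*, *irna*).
*kuru*: last vowel = /u/, a rounded vowel → -un → *kuruun*.
*kuglami* — last vowel /i/ (an unrounded vowel) → -ja → *kuglamija*.

kuruun, kuglamija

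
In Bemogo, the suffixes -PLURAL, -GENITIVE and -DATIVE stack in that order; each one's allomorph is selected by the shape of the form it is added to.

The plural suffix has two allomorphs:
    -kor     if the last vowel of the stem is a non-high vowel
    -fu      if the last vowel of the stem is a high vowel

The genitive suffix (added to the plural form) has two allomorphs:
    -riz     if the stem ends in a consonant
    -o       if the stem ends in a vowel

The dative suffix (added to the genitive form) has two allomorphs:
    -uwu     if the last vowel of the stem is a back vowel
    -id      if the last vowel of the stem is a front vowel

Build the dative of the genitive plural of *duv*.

duvfuouwu

*duv* — last vowel /u/ (a high vowel) → -fu → *duvfu*.
The final sound of the plural form *duvfu* is /u/, which is a vowel, so the genitive suffix is -o, giving *duvfuo*.
Since the last vowel of the genitive form *duvfuo* is /o/ (a back vowel), it takes -uwu, giving *duvfuouwu*.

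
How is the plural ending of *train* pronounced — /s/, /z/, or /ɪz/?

The stem *train* ends in a voiced non-sibilant sound.
The plural suffix surfaces as /ɪz/ after sibilants, /s/ after other voiceless consonants, and /z/ after other voiced sounds.
So the plural -s on *train* is pronounced /z/.

/z/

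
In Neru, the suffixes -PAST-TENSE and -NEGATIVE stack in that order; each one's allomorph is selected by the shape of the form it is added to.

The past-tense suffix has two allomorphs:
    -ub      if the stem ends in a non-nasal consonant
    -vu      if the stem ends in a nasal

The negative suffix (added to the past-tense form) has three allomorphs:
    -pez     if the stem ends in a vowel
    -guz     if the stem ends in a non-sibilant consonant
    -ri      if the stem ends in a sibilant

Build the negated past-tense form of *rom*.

romvupez

*rom* — final consonant /m/ (a nasal) → -vu → *romvu*.
The past-tense form *romvu* — final sound /u/ (a vowel) → -pez → *romvupez*.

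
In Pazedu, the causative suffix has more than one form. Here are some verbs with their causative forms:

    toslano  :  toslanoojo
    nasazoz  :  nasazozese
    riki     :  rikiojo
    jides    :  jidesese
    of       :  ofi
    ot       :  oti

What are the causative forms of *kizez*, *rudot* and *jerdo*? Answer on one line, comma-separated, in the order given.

kizezese, rudoti, jerdoojo

The suffix is conditioned by the final sound: -ese when the stem ends in a sibilant (*nasazoz*, *jides*); -i when the stem ends in a non-sibilant consonant (*of*, *ot*); -ojo when the stem ends in a vowel (*toslano*, *riki*).
Since the final sound of *kizez* is /z/ (a sibilant), it takes -ese, giving *kizezese*.
The final sound of *rudot* is /t/, which is a non-sibilant consonant, so the suffix is -i, giving *rudoti*.
Since the final sound of *jerdo* is /o/ (a vowel), it takes -ojo, giving *jerdoojo*.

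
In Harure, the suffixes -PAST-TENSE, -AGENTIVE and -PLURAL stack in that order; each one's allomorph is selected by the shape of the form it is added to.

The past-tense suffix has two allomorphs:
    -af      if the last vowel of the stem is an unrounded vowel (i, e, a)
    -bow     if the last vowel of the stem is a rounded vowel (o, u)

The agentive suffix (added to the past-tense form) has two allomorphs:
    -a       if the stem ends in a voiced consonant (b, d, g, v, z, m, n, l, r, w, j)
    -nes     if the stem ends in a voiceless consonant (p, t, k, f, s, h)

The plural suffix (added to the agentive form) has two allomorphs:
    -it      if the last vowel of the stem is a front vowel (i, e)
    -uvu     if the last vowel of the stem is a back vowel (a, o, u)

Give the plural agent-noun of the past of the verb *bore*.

boreafnesit

The last vowel of *bore* is /e/, which is an unrounded vowel, so the past-tense suffix is -af, giving *boreaf*.
The past-tense form *boreaf*: final consonant = /f/, voiceless → -nes → *boreafnes*.
The agentive form *boreafnes* — last vowel /e/ (a front vowel) → -it → *boreafnesit*.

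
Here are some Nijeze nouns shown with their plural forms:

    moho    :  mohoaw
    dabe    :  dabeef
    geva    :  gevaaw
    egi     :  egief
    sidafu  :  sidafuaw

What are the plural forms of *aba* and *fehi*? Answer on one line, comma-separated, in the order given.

abaaw, fehief

The alternation tracks the last vowel of the stem — -ef when the last vowel of the stem is a front vowel (*dabe*, *egi*); -aw when the last vowel of the stem is a back vowel (*moho*, *geva*, *sidafu*).
*aba* — last vowel /a/ (a back vowel) → -aw → *abaaw*.
*fehi* — last vowel /i/ (a front vowel) → -ef → *fehief*.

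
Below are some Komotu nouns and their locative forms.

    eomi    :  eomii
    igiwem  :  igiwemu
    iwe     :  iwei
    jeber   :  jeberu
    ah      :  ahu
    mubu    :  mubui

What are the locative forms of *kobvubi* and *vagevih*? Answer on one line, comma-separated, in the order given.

kobvubii, vagevihu

The alternation tracks the final sound of the stem — -u when the stem ends in a consonant (*igiwem*, *jeber*, *ah*); -i when the stem ends in a vowel (*eomi*, *iwe*, *mubu*).
The final sound of *kobvubi* is /i/, which is a vowel, so the suffix is -i, giving *kobvubii*.
Since the final sound of *vagevih* is /h/ (a consonant), it takes -u, giving *vagevihu*.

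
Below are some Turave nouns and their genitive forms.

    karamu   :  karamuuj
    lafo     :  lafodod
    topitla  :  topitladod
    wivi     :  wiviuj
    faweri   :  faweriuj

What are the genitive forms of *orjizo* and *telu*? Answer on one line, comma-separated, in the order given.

The pattern is height harmony: -uj when the last vowel of the stem is a high vowel (*karamu*, *wivi*, *faweri*); -dod when the last vowel of the stem is a non-high vowel (*lafo*, *topitla*).
Since the last vowel of *orjizo* is /o/ (a non-high vowel), it takes -dod, giving *orjizodod*.
*telu*: last vowel = /u/, a high vowel → -uj → *teluuj*.

orjizodod, teluuj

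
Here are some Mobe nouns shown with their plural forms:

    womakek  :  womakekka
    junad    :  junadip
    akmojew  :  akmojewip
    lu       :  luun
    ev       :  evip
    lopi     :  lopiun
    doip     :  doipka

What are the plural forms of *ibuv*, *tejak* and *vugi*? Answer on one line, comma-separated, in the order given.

ibuvip, tejakka, vugiun

The suffix is conditioned by the final sound: -ka when the stem ends in a voiceless consonant (*womakek*, *doip*); -ip when the stem ends in a voiced consonant (*junad*, *akmojew*, *ev*); -un when the stem ends in a vowel (*lu*, *lopi*).
The final sound of *ibuv* is /v/, which is a voiced consonant, so the suffix is -ip, giving *ibuvip*.
*tejak* — final sound /k/ (a voiceless consonant) → -ka → *tejakka*.
Since the final sound of *vugi* is /i/ (a vowel), it takes -un, giving *vugiun*.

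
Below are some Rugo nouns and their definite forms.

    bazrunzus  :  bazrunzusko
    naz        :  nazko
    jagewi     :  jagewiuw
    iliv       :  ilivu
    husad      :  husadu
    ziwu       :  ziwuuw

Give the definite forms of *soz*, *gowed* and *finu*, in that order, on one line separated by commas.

The alternation tracks the final sound of the stem — -ko when the stem ends in a sibilant (*bazrunzus*, *naz*); -u when the stem ends in a non-sibilant consonant (*iliv*, *husad*); -uw when the stem ends in a vowel (*jagewi*, *ziwu*).
Since the final sound of *soz* is /z/ (a sibilant), it takes -ko, giving *sozko*.
*gowed*: final sound = /d/, a non-sibilant consonant → -u → *gowedu*.
*finu* — final sound /u/ (a vowel) → -uw → *finuuw*.

sozko, gowedu, finuuw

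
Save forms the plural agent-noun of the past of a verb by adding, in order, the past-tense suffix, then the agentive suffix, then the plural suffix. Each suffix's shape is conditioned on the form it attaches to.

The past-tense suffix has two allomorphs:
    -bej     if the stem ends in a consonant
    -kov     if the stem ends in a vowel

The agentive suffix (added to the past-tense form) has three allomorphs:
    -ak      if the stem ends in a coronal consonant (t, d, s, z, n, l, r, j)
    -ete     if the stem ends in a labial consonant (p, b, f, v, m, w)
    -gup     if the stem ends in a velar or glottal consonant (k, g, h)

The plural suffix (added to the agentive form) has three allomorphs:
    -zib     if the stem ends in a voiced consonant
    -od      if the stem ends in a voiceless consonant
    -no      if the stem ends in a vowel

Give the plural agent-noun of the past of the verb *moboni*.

mobonikoveteno

*moboni* — final sound /i/ (a vowel) → -kov → *mobonikov*.
The past-tense form *mobonikov* — final consonant /v/ (labial) → -ete → *mobonikovete*.
The agentive form *mobonikovete* — final sound /e/ (a vowel) → -no → *mobonikoveteno*.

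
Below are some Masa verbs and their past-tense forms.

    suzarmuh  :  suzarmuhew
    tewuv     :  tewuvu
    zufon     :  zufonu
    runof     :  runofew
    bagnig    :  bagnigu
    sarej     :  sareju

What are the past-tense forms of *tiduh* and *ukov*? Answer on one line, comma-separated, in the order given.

tiduhew, ukovu

The suffix is conditioned by the final consonant: -ew when the stem ends in a voiceless consonant (*suzarmuh*, *runof*); -u when the stem ends in a voiced consonant (*tewuv*, *zufon*, *bagnig*, *sarej*).
*tiduh*: final consonant = /h/, voiceless → -ew → *tiduhew*.
The final consonant of *ukov* is /v/, which is voiced, so the suffix is -u, giving *ukovu*.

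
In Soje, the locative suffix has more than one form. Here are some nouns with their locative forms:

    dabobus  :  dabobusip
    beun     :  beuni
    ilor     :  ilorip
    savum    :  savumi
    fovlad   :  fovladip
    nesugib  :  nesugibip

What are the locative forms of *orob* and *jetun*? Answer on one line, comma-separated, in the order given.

Looking at the final consonant of each stem: -i when the stem ends in a nasal (*beun*, *savum*); -ip when the stem ends in a non-nasal consonant (*dabobus*, *ilor*, *fovlad*, *nesugib*).
The final consonant of *orob* is /b/, which is non-nasal, so the suffix is -ip, giving *orobip*.
*jetun*: final consonant = /n/, a nasal → -i → *jetuni*.

orobip, jetuni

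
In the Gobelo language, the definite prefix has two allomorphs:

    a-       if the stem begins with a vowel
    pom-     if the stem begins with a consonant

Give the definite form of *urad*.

aurad

The first sound of *urad* is /u/, which is a vowel, so the prefix is a-, giving *aurad*.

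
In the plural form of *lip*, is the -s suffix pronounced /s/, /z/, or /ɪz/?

The stem *lip* ends in a voiceless non-sibilant consonant.
The plural suffix surfaces as /ɪz/ after sibilants, /s/ after other voiceless consonants, and /z/ after other voiced sounds.
So the plural -s on *lip* is pronounced /s/.

/s/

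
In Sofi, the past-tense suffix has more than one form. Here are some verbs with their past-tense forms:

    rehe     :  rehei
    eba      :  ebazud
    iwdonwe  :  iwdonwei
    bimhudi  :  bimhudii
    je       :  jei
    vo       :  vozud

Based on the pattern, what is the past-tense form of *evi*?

The suffix is conditioned by the last vowel: -i when the last vowel of the stem is a front vowel (*rehe*, *iwdonwe*, *bimhudi*, *je*); -zud when the last vowel of the stem is a back vowel (*eba*, *vo*).
*evi*: last vowel = /i/, a front vowel → -i → *evii*.

evii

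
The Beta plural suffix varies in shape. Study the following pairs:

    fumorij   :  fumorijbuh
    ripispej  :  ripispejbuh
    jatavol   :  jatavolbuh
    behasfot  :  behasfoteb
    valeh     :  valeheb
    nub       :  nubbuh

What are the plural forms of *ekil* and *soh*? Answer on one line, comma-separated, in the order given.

Looking at the final consonant of each stem: -eb when the stem ends in a voiceless consonant (*behasfot*, *valeh*); -buh when the stem ends in a voiced consonant (*fumorij*, *ripispej*, *jatavol*, *nub*).
The final consonant of *ekil* is /l/, which is voiced, so the suffix is -buh, giving *ekilbuh*.
*soh*: final consonant = /h/, voiceless → -eb → *soheb*.

ekilbuh, soheb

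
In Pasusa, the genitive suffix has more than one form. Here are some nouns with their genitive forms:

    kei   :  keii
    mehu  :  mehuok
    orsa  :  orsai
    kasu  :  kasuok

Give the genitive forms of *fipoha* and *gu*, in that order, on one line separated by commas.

fipohai, guok

The suffix is conditioned by the last vowel: -ok when the last vowel of the stem is a rounded vowel (*mehu*, *kasu*); -i when the last vowel of the stem is an unrounded vowel (*kei*, *orsa*).
The last vowel of *fipoha* is /a/, which is an unrounded vowel, so the suffix is -i, giving *fipohai*.
*gu* — last vowel /u/ (a rounded vowel) → -ok → *guok*.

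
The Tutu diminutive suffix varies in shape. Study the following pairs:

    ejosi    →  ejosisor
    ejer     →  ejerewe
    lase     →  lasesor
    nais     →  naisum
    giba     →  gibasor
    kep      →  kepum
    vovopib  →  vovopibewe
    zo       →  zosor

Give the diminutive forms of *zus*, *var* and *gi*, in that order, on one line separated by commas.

zusum, varewe, gisor

The suffix is conditioned by the final sound: -um when the stem ends in a voiceless consonant (*nais*, *kep*); -ewe when the stem ends in a voiced consonant (*ejer*, *vovopib*); -sor when the stem ends in a vowel (*ejosi*, *lase*, *giba*, *zo*).
*zus*: final sound = /s/, a voiceless consonant → -um → *zusum*.
Since the final sound of *var* is /r/ (a voiced consonant), it takes -ewe, giving *varewe*.
*gi* — final sound /i/ (a vowel) → -sor → *gisor*.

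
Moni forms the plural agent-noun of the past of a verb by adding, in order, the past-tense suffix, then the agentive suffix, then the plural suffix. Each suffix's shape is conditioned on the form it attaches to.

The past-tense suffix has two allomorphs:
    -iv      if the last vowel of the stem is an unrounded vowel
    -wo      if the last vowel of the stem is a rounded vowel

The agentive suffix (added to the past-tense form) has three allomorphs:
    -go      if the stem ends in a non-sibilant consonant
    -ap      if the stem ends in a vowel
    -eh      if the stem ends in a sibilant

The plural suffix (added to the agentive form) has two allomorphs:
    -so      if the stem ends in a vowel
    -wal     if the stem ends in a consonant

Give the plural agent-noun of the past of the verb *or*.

Since the last vowel of *or* is /o/ (a rounded vowel), it takes -wo, giving *orwo*.
Since the final sound of the past-tense form *orwo* is /o/ (a vowel), it takes -ap, giving *orwoap*.
The final sound of the agentive form *orwoap* is /p/, which is a consonant, so the plural suffix is -wal, giving *orwoapwal*.

orwoapwal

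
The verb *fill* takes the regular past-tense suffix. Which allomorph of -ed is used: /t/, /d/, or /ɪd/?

/d/

The stem *fill* ends in a voiced sound other than /d/.
The -ed suffix is realized as /ɪd/ after /t, d/; as /t/ after other voiceless consonants; and as /d/ after other voiced sounds.
So -ed on *fill* is pronounced /d/.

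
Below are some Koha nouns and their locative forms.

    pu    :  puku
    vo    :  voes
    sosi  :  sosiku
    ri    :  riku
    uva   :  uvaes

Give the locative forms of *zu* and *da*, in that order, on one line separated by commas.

The suffix is conditioned by the last vowel: -ku when the last vowel of the stem is a high vowel (*pu*, *sosi*, *ri*); -es when the last vowel of the stem is a non-high vowel (*vo*, *uva*).
Since the last vowel of *zu* is /u/ (a high vowel), it takes -ku, giving *zuku*.
Since the last vowel of *da* is /a/ (a non-high vowel), it takes -es, giving *daes*.

zuku, daes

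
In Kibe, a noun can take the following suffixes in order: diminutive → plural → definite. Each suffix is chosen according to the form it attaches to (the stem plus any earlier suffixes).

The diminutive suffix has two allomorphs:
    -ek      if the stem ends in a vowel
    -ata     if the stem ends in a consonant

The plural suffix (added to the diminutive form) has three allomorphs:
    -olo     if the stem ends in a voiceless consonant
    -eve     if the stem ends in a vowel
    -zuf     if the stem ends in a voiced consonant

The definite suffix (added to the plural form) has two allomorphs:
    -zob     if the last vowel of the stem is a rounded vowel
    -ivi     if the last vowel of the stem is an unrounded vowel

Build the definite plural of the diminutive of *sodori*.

*sodori*: final sound = /i/, a vowel → -ek → *sodoriek*.
Since the final sound of the diminutive form *sodoriek* is /k/ (a voiceless consonant), it takes -olo, giving *sodoriekolo*.
The plural form *sodoriekolo* — last vowel /o/ (a rounded vowel) → -zob → *sodoriekolozob*.

sodoriekolozob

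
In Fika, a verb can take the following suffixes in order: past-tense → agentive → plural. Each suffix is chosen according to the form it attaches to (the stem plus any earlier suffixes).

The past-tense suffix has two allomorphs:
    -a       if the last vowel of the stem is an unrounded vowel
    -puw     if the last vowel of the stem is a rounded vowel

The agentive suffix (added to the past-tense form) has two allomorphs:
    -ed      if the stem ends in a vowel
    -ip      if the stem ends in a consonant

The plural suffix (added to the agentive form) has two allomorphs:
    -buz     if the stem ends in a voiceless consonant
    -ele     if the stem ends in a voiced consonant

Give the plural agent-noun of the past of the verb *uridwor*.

uridworpuwipbuz

*uridwor* — last vowel /o/ (a rounded vowel) → -puw → *uridworpuw*.
The past-tense form *uridworpuw* — final sound /w/ (a consonant) → -ip → *uridworpuwip*.
The final consonant of the agentive form *uridworpuwip* is /p/, which is voiceless, so the plural suffix is -buz, giving *uridworpuwipbuz*.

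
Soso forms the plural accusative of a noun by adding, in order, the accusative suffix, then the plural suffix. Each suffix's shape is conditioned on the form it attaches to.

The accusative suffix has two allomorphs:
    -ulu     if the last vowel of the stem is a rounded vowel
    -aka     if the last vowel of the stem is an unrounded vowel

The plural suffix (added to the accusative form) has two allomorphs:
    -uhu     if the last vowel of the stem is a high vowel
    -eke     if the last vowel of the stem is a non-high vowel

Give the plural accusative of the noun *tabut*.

*tabut* — last vowel /u/ (a rounded vowel) → -ulu → *tabutulu*.
The last vowel of the accusative form *tabutulu* is /u/, which is a high vowel, so the plural suffix is -uhu, giving *tabutuluuhu*.

tabutuluuhu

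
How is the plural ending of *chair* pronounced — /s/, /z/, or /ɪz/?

The stem *chair* ends in a voiced non-sibilant sound.
The plural suffix surfaces as /ɪz/ after sibilants, /s/ after other voiceless consonants, and /z/ after other voiced sounds.
So the plural -s on *chair* is pronounced /z/.

/z/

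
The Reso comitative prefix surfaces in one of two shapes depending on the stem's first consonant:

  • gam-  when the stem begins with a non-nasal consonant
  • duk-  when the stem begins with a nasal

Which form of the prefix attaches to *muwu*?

duk-

Since the first consonant of *muwu* is /m/ (a nasal), it takes duk-.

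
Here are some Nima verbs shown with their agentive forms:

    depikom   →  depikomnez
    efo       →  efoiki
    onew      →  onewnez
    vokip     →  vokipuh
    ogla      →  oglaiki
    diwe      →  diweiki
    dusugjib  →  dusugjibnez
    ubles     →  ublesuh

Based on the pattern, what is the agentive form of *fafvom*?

fafvomnez

Looking at the final sound of each stem: -uh when the stem ends in a voiceless consonant (*vokip*, *ubles*); -nez when the stem ends in a voiced consonant (*depikom*, *onew*, *dusugjib*); -iki when the stem ends in a vowel (*efo*, *ogla*, *diwe*).
*fafvom*: final sound = /m/, a voiced consonant → -nez → *fafvomnez*.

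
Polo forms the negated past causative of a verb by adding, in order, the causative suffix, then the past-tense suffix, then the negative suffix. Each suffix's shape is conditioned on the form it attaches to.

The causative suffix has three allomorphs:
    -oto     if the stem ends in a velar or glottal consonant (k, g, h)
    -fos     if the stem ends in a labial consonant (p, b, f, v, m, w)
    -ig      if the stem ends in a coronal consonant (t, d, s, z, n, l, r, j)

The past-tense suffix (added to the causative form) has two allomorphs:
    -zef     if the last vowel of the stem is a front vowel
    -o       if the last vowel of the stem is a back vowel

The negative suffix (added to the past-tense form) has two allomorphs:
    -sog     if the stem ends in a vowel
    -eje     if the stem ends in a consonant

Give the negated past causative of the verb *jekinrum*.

jekinrumfososog

The final consonant of *jekinrum* is /m/, which is labial, so the causative suffix is -fos, giving *jekinrumfos*.
Since the last vowel of the causative form *jekinrumfos* is /o/ (a back vowel), it takes -o, giving *jekinrumfoso*.
Since the final sound of the past-tense form *jekinrumfoso* is /o/ (a vowel), it takes -sog, giving *jekinrumfososog*.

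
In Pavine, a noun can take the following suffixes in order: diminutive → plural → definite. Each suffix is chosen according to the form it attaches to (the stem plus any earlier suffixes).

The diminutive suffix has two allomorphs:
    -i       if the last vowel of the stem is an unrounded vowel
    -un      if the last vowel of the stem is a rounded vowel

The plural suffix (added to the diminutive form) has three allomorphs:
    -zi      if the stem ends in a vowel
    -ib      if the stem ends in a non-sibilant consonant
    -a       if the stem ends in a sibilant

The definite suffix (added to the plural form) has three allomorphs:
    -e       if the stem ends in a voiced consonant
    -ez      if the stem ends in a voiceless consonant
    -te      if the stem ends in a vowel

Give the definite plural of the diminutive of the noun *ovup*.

ovupunibe

The last vowel of *ovup* is /u/, which is a rounded vowel, so the diminutive suffix is -un, giving *ovupun*.
The final sound of the diminutive form *ovupun* is /n/, which is a non-sibilant consonant, so the plural suffix is -ib, giving *ovupunib*.
The plural form *ovupunib*: final sound = /b/, a voiced consonant → -e → *ovupunibe*.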